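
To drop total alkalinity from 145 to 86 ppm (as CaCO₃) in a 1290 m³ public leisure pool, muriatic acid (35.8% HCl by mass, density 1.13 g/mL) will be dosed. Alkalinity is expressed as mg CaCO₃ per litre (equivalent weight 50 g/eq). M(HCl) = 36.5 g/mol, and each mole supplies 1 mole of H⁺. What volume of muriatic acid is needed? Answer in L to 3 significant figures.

Volume: 1290 m³ = 1,290,000 L.
Alkalinity to neutralize: (145 − 86) = 59 mg/L as CaCO₃ × 1,290,000 L = 76,110 g as CaCO₃.
Equivalents of H⁺ required: 76,110 ÷ 50 g/eq = 1522 eq = 1522 mol HCl.
Mass of HCl: 1522 × 36.5 = 55,560 g.
Mass of 35.8% solution: 55,560 / 0.358 = 155,200 g.
Volume: 155,200 g ÷ 1.13 g/mL = 137,300 mL.

137 L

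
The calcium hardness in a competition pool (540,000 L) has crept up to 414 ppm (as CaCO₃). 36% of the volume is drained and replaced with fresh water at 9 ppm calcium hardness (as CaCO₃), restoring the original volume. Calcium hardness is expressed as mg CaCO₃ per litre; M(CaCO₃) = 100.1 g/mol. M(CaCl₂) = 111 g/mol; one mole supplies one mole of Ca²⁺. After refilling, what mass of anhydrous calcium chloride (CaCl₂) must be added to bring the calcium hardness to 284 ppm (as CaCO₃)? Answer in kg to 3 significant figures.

9.46 kg

After draining 36% and refilling: 414 × 0.64 + 9 × 0.36 = 268.2 ppm.
Deficit to target: 284 − 268.2 = 15.8 mg/L.
As CaCO₃: 15.8 mg/L × 540,000 L = 8532 g; ÷ 100.1 = 85.23 mol Ca²⁺.
Mass: 85.23 × 111 = 9461 g.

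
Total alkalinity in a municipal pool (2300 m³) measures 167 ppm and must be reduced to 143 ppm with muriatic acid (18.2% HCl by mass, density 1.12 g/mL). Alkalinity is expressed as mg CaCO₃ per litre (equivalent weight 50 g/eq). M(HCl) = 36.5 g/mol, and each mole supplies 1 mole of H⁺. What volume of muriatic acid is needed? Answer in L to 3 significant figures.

198 L

Volume: 2300 m³ = 2,300,000 L.
Alkalinity to neutralize: (167 − 143) = 24 mg/L as CaCO₃ × 2,300,000 L = 55,200 g as CaCO₃.
Equivalents of H⁺ required: 55,200 ÷ 50 g/eq = 1104 eq = 1104 mol HCl.
Mass of HCl: 1104 × 36.5 = 40,300 g.
Mass of 18.2% solution: 40,300 / 0.182 = 221,400 g.
Volume: 221,400 g ÷ 1.12 g/mL = 197,700 mL.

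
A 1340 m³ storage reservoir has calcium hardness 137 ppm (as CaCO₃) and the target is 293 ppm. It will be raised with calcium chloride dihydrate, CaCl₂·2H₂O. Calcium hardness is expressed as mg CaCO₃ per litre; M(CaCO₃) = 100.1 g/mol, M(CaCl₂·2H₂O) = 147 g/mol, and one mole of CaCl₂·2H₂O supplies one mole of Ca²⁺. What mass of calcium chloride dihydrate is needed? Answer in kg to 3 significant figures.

307 kg

Volume: 1340 m³ = 1,340,000 L.
Hardness to add: (293 − 137) = 156 mg/L as CaCO₃ × 1,340,000 L = 209,000 g as CaCO₃.
Moles of Ca²⁺ (1 mol Ca²⁺ ≡ 1 mol CaCO₃): 209,000 / 100.1 g/mol = 2088 mol.
Mass of CaCl₂·2H₂O: 2088 × 147 = 307,000 g.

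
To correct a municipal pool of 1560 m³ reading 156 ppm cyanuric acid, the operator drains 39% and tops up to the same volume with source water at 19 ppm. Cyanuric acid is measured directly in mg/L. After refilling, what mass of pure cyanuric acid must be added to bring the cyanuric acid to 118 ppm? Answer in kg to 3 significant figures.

24.1 kg

Volume: 1560 m³ = 1,560,000 L.
After draining 39% and refilling: 156 × 0.61 + 19 × 0.39 = 102.57 ppm.
Deficit to target: 118 − 102.57 = 15.43 mg/L.
Mass: 15.43 mg/L × 1,560,000 L = 24,070 g cyanuric acid.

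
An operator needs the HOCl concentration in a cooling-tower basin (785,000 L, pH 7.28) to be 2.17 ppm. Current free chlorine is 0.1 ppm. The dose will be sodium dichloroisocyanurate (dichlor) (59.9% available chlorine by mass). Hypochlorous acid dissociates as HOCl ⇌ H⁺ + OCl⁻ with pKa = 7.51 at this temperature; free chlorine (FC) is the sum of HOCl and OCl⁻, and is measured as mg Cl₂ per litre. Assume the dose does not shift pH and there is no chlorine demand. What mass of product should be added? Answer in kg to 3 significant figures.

4.39 kg

[OCl⁻]/[HOCl] = 10^(pH − pKa) = 10^(7.28 − 7.51) = 0.5888; fraction as HOCl = 1/(1 + 0.5888) = 0.6294.
Free chlorine required for 2.17 ppm HOCl: 2.17 / 0.6294 = 3.448 ppm.
FC to add: 3.448 − 0.1 = 3.348 mg/L as Cl₂.
Cl₂ equivalent: 3.348 mg/L × 785,000 L = 2628 g.
Product at 59.9% available Cl: 2628 / 0.599 = 4387 g.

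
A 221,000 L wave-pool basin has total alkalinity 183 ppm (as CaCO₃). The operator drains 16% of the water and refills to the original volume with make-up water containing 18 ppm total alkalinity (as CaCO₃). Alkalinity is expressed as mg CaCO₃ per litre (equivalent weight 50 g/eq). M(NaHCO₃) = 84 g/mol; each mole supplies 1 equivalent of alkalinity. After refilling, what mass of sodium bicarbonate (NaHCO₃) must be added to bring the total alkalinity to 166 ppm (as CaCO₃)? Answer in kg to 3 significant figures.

After draining 16% and refilling: 183 × 0.84 + 18 × 0.16 = 156.6 ppm.
Deficit to target: 166 − 156.6 = 9.4 mg/L.
As CaCO₃: 9.4 mg/L × 221,000 L = 2077 g; ÷ 50 g/eq ÷ 1 = 41.55 mol NaHCO₃.
Mass: 41.55 × 84 = 3490 g.

3.49 kg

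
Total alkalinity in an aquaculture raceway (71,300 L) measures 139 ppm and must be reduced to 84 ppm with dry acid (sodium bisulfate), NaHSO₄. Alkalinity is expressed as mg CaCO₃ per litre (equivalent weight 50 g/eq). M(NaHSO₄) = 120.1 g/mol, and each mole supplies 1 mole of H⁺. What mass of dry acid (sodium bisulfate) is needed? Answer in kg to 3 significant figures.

9.42 kg

Alkalinity to neutralize: (139 − 84) = 55 mg/L as CaCO₃ × 71,300 L = 3922 g as CaCO₃.
Equivalents of H⁺ required: 3922 ÷ 50 g/eq = 78.43 eq = 78.43 mol NaHSO₄.
Mass of NaHSO₄: 78.43 × 120.1 = 9419 g.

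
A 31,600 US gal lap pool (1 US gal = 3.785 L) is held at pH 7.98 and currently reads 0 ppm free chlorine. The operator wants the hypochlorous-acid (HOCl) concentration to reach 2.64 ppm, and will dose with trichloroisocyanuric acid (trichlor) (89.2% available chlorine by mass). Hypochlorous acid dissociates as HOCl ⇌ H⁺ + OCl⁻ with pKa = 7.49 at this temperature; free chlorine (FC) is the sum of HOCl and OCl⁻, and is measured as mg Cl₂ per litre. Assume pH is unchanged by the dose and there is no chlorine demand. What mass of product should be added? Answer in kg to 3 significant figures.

Volume: 31,600 US gal × 3.785 L/gal = 119,606 L.
[OCl⁻]/[HOCl] = 10^(pH − pKa) = 10^(7.98 − 7.49) = 3.09; fraction as HOCl = 1/(1 + 3.09) = 0.2445.
Free chlorine required for 2.64 ppm HOCl: 2.64 / 0.2445 = 10.8 ppm.
FC to add: 10.8 − 0 = 10.8 mg/L as Cl₂.
Cl₂ equivalent: 10.8 mg/L × 119,606 L = 1292 g.
Product at 89.2% available Cl: 1292 / 0.892 = 1448 g.

1.45 kg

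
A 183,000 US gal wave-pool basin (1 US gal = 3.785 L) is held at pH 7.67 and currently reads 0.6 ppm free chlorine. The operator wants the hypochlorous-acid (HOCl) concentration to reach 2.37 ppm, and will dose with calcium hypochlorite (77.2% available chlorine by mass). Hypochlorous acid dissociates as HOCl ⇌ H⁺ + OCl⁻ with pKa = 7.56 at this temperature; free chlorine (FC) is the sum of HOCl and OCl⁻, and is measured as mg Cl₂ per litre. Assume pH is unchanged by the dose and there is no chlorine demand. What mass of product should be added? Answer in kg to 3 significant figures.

Volume: 183,000 US gal × 3.785 L/gal = 692,655 L.
[OCl⁻]/[HOCl] = 10^(pH − pKa) = 10^(7.67 − 7.56) = 1.288; fraction as HOCl = 1/(1 + 1.288) = 0.437.
Free chlorine required for 2.37 ppm HOCl: 2.37 / 0.437 = 5.423 ppm.
FC to add: 5.423 − 0.6 = 4.823 mg/L as Cl₂.
Cl₂ equivalent: 4.823 mg/L × 692,655 L = 3341 g.
Product at 77.2% available Cl: 3341 / 0.772 = 4327 g.

4.33 kg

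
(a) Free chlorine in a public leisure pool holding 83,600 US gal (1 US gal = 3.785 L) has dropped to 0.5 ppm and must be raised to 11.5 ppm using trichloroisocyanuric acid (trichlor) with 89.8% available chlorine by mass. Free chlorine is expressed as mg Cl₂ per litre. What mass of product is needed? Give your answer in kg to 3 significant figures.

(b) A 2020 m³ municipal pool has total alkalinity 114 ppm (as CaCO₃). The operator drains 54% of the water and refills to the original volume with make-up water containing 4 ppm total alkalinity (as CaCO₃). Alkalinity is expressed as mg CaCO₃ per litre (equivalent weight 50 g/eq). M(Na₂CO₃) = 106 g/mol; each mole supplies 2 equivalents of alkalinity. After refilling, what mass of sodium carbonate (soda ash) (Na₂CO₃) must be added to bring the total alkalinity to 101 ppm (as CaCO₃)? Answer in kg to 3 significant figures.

(a) Volume: 83,600 US gal × 3.785 L/gal = 316,426 L.
(a) Chlorine deficit: 11.5 − 0.5 = 11 ppm = 11 mg/L as Cl₂.
(a) Cl₂ equivalent needed: 11 mg/L × 316,426 L = 3,481,000 mg = 3481 g.
(a) Product at 89.8% available chlorine: 3481 / 0.898 = 3876 g.

(b) Volume: 2020 m³ = 2,020,000 L.
(b) After draining 54% and refilling: 114 × 0.46 + 4 × 0.54 = 54.6 ppm.
(b) Deficit to target: 101 − 54.6 = 46.4 mg/L.
(b) As CaCO₃: 46.4 mg/L × 2,020,000 L = 93,730 g; ÷ 50 g/eq ÷ 2 = 937.3 mol Na₂CO₃.
(b) Mass: 937.3 × 106 = 99,350 g.

(a) 3.88 kg; (b) 99.4 kg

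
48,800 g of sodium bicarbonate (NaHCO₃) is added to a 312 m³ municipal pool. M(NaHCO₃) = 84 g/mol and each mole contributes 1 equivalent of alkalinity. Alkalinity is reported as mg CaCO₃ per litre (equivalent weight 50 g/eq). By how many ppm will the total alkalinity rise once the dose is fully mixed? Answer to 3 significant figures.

Volume: 312 m³ = 312,000 L.
Moles of NaHCO₃: 48,800 g ÷ 84 g/mol = 581 mol → 581 eq of alkalinity.
As CaCO₃: 581 eq × 50 g/eq = 29,050 g.
Rise: 29,050 g / 312,000 L × 1000 = 93.1 mg/L.

93.1 ppm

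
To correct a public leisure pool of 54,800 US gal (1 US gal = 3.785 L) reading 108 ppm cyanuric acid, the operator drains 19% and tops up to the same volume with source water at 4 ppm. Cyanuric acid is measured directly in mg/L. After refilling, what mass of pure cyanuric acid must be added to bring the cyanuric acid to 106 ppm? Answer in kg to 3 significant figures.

Volume: 54,800 US gal × 3.785 L/gal = 207,418 L.
After draining 19% and refilling: 108 × 0.81 + 4 × 0.19 = 88.24 ppm.
Deficit to target: 106 − 88.24 = 17.76 mg/L.
Mass: 17.76 mg/L × 207,418 L = 3684 g cyanuric acid.

3.68 kg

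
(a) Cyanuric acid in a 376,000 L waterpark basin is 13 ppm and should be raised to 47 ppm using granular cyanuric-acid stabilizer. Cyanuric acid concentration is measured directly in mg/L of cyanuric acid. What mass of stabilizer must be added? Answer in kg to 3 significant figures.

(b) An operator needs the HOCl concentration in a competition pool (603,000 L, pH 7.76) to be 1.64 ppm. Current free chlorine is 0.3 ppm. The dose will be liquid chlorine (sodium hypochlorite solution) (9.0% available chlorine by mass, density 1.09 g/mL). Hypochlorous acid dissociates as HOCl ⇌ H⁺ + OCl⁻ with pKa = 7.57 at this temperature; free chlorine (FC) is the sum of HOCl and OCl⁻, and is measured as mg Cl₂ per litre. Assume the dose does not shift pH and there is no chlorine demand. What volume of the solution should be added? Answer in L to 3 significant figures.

(a) 12.8 kg; (b) 23.8 L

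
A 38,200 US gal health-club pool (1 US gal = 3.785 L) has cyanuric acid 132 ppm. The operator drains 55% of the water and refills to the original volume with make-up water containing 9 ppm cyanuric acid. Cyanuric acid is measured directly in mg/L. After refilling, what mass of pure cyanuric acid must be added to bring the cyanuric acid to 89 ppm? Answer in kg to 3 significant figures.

Volume: 38,200 US gal × 3.785 L/gal = 144,587 L.
After draining 55% and refilling: 132 × 0.45 + 9 × 0.55 = 64.35 ppm.
Deficit to target: 89 − 64.35 = 24.65 mg/L.
Mass: 24.65 mg/L × 144,587 L = 3564 g cyanuric acid.

3.56 kg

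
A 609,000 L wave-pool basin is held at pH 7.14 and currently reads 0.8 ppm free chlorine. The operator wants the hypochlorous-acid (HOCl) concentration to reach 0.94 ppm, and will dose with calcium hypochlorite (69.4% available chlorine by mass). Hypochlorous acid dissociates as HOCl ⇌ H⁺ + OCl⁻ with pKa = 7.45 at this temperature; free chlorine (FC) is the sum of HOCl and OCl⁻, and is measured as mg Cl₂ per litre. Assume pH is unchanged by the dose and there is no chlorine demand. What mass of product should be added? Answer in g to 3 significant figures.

527 g

[OCl⁻]/[HOCl] = 10^(pH − pKa) = 10^(7.14 − 7.45) = 0.4898; fraction as HOCl = 1/(1 + 0.4898) = 0.6712.
Free chlorine required for 0.94 ppm HOCl: 0.94 / 0.6712 = 1.4 ppm.
FC to add: 1.4 − 0.8 = 0.6004 mg/L as Cl₂.
Cl₂ equivalent: 0.6004 mg/L × 609,000 L = 365.6 g.
Product at 69.4% available Cl: 365.6 / 0.694 = 526.9 g.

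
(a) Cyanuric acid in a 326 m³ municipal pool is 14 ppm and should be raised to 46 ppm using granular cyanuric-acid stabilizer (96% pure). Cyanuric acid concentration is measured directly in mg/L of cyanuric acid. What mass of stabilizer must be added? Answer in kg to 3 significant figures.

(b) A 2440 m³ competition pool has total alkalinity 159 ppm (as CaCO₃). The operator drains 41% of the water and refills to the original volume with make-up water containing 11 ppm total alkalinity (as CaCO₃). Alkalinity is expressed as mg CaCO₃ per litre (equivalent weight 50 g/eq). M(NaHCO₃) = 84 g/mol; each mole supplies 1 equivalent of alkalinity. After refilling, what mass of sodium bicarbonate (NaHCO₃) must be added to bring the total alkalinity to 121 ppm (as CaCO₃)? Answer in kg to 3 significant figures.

(a) 10.9 kg; (b) 93.0 kg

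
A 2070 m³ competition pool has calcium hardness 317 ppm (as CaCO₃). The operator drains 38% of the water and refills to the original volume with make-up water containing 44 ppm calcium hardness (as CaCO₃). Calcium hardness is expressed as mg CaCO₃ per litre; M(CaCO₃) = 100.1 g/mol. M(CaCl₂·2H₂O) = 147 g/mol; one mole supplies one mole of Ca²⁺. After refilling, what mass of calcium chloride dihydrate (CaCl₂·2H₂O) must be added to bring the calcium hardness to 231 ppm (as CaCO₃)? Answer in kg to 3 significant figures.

53.9 kg

Volume: 2070 m³ = 2,070,000 L.
After draining 38% and refilling: 317 × 0.62 + 44 × 0.38 = 213.26 ppm.
Deficit to target: 231 − 213.26 = 17.74 mg/L.
As CaCO₃: 17.74 mg/L × 2,070,000 L = 36,720 g; ÷ 100.1 = 366.9 mol Ca²⁺.
Mass: 366.9 × 147 = 53,930 g.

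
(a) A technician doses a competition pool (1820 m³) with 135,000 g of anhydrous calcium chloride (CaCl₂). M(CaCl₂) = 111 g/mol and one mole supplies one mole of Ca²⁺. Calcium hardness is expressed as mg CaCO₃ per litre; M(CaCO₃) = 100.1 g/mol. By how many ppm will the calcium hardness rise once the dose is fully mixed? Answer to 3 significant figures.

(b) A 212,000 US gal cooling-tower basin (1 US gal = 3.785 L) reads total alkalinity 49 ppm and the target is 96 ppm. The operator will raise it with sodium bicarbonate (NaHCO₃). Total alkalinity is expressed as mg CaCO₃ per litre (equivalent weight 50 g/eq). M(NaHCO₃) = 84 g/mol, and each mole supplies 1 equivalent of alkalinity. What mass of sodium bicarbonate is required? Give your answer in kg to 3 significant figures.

(a) 66.9 ppm; (b) 63.4 kg

(a) Volume: 1820 m³ = 1,820,000 L.
(a) Moles of Ca²⁺: 135,000 g ÷ 111 g/mol = 1216 mol.
(a) As CaCO₃: 1216 mol × 100.1 g/mol = 121,700 g.
(a) Rise: 121,700 g / 1,820,000 L × 1000 = 66.89 mg/L.

(b) Volume: 212,000 US gal × 3.785 L/gal = 802,420 L.
(b) Alkalinity to add: (96 − 49) = 47 mg/L as CaCO₃ × 802,420 L = 37,710 g as CaCO₃.
(b) Equivalents: 37,710 g ÷ 50 g/eq = 754.3 eq.
(b) NaHCO₃ supplies 1 eq per mole → 754.3 mol.
(b) Mass: 754.3 mol × 84 g/mol = 63,360 g.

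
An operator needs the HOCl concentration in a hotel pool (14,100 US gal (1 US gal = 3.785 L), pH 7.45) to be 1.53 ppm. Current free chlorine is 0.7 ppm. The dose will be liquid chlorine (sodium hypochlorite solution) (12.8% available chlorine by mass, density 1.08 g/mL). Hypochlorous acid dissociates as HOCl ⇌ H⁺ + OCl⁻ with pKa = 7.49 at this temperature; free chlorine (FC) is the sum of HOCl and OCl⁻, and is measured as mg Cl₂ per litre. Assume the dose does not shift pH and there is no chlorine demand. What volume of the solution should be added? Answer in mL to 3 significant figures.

Volume: 14,100 US gal × 3.785 L/gal = 53,368 L.
[OCl⁻]/[HOCl] = 10^(pH − pKa) = 10^(7.45 − 7.49) = 0.912; fraction as HOCl = 1/(1 + 0.912) = 0.523.
Free chlorine required for 1.53 ppm HOCl: 1.53 / 0.523 = 2.925 ppm.
FC to add: 2.925 − 0.7 = 2.225 mg/L as Cl₂.
Cl₂ equivalent: 2.225 mg/L × 53,368 L = 118.8 g.
Product at 12.8% available Cl: 118.8 / 0.128 = 927.9 g.
Volume: 927.9 g ÷ 1.08 g/mL = 859.1 mL.

859 mL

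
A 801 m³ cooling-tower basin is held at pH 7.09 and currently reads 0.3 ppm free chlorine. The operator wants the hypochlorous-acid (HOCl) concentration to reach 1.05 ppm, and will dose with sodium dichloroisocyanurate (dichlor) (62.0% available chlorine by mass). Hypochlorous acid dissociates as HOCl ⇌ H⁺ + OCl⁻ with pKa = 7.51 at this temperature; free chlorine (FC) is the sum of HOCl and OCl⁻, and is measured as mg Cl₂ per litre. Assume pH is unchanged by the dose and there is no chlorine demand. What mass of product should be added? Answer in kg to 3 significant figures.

1.48 kg

Volume: 801 m³ = 801,000 L.
[OCl⁻]/[HOCl] = 10^(pH − pKa) = 10^(7.09 − 7.51) = 0.3802; fraction as HOCl = 1/(1 + 0.3802) = 0.7245.
Free chlorine required for 1.05 ppm HOCl: 1.05 / 0.7245 = 1.449 ppm.
FC to add: 1.449 − 0.3 = 1.149 mg/L as Cl₂.
Cl₂ equivalent: 1.149 mg/L × 801,000 L = 920.5 g.
Product at 62.0% available Cl: 920.5 / 0.62 = 1485 g.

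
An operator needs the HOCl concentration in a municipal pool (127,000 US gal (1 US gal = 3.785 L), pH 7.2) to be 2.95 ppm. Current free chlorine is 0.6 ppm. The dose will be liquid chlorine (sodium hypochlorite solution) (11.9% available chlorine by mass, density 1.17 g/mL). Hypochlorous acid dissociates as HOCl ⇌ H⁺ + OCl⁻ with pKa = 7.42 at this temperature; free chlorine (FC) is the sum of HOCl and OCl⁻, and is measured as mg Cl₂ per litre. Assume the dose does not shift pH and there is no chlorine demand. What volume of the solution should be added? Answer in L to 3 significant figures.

14.3 L

Volume: 127,000 US gal × 3.785 L/gal = 480,695 L.
[OCl⁻]/[HOCl] = 10^(pH − pKa) = 10^(7.2 − 7.42) = 0.6026; fraction as HOCl = 1/(1 + 0.6026) = 0.624.
Free chlorine required for 2.95 ppm HOCl: 2.95 / 0.624 = 4.728 ppm.
FC to add: 4.728 − 0.6 = 4.128 mg/L as Cl₂.
Cl₂ equivalent: 4.128 mg/L × 480,695 L = 1984 g.
Product at 11.9% available Cl: 1984 / 0.119 = 16,670 g.
Volume: 16,670 g ÷ 1.17 g/mL = 14,250 mL.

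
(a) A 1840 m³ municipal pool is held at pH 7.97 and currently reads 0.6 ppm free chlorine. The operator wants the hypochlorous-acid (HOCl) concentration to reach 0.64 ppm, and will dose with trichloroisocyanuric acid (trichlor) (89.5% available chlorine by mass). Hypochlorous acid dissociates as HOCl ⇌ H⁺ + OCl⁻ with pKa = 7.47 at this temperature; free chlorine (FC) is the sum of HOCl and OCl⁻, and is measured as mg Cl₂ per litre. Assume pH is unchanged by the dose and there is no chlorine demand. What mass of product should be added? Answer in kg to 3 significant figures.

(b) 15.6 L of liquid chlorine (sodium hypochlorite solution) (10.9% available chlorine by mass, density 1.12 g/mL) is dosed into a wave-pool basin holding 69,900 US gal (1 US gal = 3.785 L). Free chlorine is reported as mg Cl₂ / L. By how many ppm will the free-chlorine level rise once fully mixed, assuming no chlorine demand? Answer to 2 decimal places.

(a) 4.24 kg; (b) 7.20 ppm

(a) Volume: 1840 m³ = 1,840,000 L.
(a) [OCl⁻]/[HOCl] = 10^(pH − pKa) = 10^(7.97 − 7.47) = 3.162; fraction as HOCl = 1/(1 + 3.162) = 0.2403.
(a) Free chlorine required for 0.64 ppm HOCl: 0.64 / 0.2403 = 2.664 ppm.
(a) FC to add: 2.664 − 0.6 = 2.064 mg/L as Cl₂.
(a) Cl₂ equivalent: 2.064 mg/L × 1,840,000 L = 3797 g.
(a) Product at 89.5% available Cl: 3797 / 0.895 = 4243 g.

(b) Volume: 69,900 US gal × 3.785 L/gal = 264,572 L.
(b) Mass of solution: 15.6 L × 1000 mL/L × 1.12 g/mL = 17,470 g.
(b) Available chlorine delivered: 17,470 g × 0.109 = 1904 g as Cl₂.
(b) Concentration rise: 1904 g / 264,572 L = 7.198 mg/L = 7.20 ppm.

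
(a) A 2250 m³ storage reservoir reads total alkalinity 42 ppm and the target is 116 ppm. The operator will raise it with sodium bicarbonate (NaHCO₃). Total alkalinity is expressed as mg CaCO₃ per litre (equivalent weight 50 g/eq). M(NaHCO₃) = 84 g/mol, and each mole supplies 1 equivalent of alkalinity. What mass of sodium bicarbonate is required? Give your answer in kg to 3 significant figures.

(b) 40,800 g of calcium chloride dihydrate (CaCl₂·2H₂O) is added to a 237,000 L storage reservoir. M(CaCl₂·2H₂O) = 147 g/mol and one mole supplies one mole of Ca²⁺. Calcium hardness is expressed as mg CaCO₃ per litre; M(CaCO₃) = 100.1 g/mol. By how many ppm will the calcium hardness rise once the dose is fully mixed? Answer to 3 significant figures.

(a) 280 kg; (b) 117 ppm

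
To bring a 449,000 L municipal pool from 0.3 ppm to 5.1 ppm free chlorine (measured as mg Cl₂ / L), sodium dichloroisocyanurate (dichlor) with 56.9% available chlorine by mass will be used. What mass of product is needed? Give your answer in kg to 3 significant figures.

3.79 kg

Chlorine deficit: 5.1 − 0.3 = 4.8 ppm = 4.8 mg/L as Cl₂.
Cl₂ equivalent needed: 4.8 mg/L × 449,000 L = 2,155,000 mg = 2155 g.
Product at 56.9% available chlorine: 2155 / 0.569 = 3788 g.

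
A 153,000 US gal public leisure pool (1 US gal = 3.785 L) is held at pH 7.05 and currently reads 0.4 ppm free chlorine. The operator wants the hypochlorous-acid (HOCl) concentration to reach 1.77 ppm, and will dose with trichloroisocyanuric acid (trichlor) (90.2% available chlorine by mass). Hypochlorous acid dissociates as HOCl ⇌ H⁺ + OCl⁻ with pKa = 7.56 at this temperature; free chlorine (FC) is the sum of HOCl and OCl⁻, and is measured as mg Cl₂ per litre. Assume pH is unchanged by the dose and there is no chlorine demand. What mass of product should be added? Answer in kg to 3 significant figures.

Volume: 153,000 US gal × 3.785 L/gal = 579,105 L.
[OCl⁻]/[HOCl] = 10^(pH − pKa) = 10^(7.05 − 7.56) = 0.309; fraction as HOCl = 1/(1 + 0.309) = 0.7639.
Free chlorine required for 1.77 ppm HOCl: 1.77 / 0.7639 = 2.317 ppm.
FC to add: 2.317 − 0.4 = 1.917 mg/L as Cl₂.
Cl₂ equivalent: 1.917 mg/L × 579,105 L = 1110 g.
Product at 90.2% available Cl: 1110 / 0.902 = 1231 g.

1.23 kg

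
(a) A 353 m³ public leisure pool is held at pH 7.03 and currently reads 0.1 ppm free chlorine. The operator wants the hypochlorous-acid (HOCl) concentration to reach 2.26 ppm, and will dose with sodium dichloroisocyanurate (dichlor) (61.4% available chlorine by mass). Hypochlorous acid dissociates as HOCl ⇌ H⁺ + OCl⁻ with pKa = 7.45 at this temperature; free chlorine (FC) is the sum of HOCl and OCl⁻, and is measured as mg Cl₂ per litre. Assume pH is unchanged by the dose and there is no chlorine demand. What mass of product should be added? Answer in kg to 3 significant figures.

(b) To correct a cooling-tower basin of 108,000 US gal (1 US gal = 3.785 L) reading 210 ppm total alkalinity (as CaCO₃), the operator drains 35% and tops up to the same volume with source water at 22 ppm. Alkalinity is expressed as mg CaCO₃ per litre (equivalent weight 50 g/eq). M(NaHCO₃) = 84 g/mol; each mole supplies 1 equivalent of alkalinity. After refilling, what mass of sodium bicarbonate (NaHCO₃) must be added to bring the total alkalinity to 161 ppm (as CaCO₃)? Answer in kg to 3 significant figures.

(a) Volume: 353 m³ = 353,000 L.
(a) [OCl⁻]/[HOCl] = 10^(pH − pKa) = 10^(7.03 − 7.45) = 0.3802; fraction as HOCl = 1/(1 + 0.3802) = 0.7245.
(a) Free chlorine required for 2.26 ppm HOCl: 2.26 / 0.7245 = 3.119 ppm.
(a) FC to add: 3.119 − 0.1 = 3.019 mg/L as Cl₂.
(a) Cl₂ equivalent: 3.019 mg/L × 353,000 L = 1066 g.
(a) Product at 61.4% available Cl: 1066 / 0.614 = 1736 g.

(b) Volume: 108,000 US gal × 3.785 L/gal = 408,780 L.
(b) After draining 35% and refilling: 210 × 0.65 + 22 × 0.35 = 144.2 ppm.
(b) Deficit to target: 161 − 144.2 = 16.8 mg/L.
(b) As CaCO₃: 16.8 mg/L × 408,780 L = 6868 g; ÷ 50 g/eq ÷ 1 = 137.4 mol NaHCO₃.
(b) Mass: 137.4 × 84 = 11,540 g.

(a) 1.74 kg; (b) 11.5 kg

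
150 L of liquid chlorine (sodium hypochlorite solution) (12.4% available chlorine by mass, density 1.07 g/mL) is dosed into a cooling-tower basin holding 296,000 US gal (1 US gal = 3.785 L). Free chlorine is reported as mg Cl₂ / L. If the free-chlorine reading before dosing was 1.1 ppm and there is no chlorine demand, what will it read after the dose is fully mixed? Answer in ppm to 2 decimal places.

Volume: 296,000 US gal × 3.785 L/gal = 1,120,360 L.
Mass of solution: 150 L × 1000 mL/L × 1.07 g/mL = 160,500 g.
Available chlorine delivered: 160,500 g × 0.124 = 19,900 g as Cl₂.
Concentration rise: 19,900 g / 1,120,360 L = 17.76 mg/L = 17.76 ppm.
Final FC: 1.1 + 17.76 = 18.86 ppm.

18.86 ppm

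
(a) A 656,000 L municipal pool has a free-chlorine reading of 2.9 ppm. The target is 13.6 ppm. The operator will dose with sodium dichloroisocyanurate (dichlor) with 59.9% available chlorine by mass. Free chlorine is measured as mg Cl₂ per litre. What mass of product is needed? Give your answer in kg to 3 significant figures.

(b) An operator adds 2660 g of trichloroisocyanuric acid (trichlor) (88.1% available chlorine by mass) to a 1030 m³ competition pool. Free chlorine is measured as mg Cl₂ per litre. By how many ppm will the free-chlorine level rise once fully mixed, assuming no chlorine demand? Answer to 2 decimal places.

(a) Chlorine deficit: 13.6 − 2.9 = 10.7 ppm = 10.7 mg/L as Cl₂.
(a) Cl₂ equivalent needed: 10.7 mg/L × 656,000 L = 7,019,000 mg = 7019 g.
(a) Product at 59.9% available chlorine: 7019 / 0.599 = 11,720 g.

(b) Volume: 1030 m³ = 1,030,000 L.
(b) Available chlorine delivered: 2660 g × 0.881 = 2343 g as Cl₂.
(b) Concentration rise: 2343 g / 1,030,000 L = 2.275 mg/L = 2.28 ppm.

(a) 11.7 kg; (b) 2.28 ppm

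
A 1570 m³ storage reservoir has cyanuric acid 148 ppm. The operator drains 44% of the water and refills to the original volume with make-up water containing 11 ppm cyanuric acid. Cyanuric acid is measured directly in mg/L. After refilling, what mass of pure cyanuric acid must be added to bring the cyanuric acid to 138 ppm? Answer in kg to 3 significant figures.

78.9 kg

Volume: 1570 m³ = 1,570,000 L.
After draining 44% and refilling: 148 × 0.56 + 11 × 0.44 = 87.72 ppm.
Deficit to target: 138 − 87.72 = 50.28 mg/L.
Mass: 50.28 mg/L × 1,570,000 L = 78,940 g cyanuric acid.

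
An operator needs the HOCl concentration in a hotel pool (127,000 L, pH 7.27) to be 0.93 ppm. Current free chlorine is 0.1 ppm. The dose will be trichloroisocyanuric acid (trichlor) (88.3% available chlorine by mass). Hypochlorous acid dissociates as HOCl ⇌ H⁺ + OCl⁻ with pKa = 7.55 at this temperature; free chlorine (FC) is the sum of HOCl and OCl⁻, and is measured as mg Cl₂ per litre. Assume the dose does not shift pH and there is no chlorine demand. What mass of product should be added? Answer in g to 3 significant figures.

[OCl⁻]/[HOCl] = 10^(pH − pKa) = 10^(7.27 − 7.55) = 0.5248; fraction as HOCl = 1/(1 + 0.5248) = 0.6558.
Free chlorine required for 0.93 ppm HOCl: 0.93 / 0.6558 = 1.418 ppm.
FC to add: 1.418 − 0.1 = 1.318 mg/L as Cl₂.
Cl₂ equivalent: 1.318 mg/L × 127,000 L = 167.4 g.
Product at 88.3% available Cl: 167.4 / 0.883 = 189.6 g.

190 g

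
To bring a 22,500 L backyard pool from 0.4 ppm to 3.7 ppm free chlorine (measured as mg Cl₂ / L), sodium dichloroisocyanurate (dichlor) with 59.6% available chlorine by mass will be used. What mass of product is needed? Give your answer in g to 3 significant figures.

125 g

Chlorine deficit: 3.7 − 0.4 = 3.3 ppm = 3.3 mg/L as Cl₂.
Cl₂ equivalent needed: 3.3 mg/L × 22,500 L = 74,250 mg = 74.25 g.
Product at 59.6% available chlorine: 74.25 / 0.596 = 124.6 g.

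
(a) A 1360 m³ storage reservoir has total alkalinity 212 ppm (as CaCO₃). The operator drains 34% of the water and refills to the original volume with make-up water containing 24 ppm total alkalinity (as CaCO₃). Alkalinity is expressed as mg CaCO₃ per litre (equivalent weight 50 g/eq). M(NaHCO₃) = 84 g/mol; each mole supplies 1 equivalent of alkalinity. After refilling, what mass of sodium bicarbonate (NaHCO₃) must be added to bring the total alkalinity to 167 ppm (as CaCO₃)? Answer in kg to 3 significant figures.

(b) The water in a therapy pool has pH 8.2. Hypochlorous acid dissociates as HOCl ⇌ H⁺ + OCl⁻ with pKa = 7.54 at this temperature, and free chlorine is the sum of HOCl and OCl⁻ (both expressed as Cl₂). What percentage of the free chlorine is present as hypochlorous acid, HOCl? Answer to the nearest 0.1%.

(a) 43.2 kg; (b) 18.0%

(a) Volume: 1360 m³ = 1,360,000 L.
(a) After draining 34% and refilling: 212 × 0.66 + 24 × 0.34 = 148.08 ppm.
(a) Deficit to target: 167 − 148.08 = 18.92 mg/L.
(a) As CaCO₃: 18.92 mg/L × 1,360,000 L = 25,730 g; ÷ 50 g/eq ÷ 1 = 514.6 mol NaHCO₃.
(a) Mass: 514.6 × 84 = 43,230 g.

(b) [OCl⁻]/[HOCl] = 10^(pH − pKa) = 10^(8.2 − 7.54) = 10^0.66 = 4.571.
(b) Fraction as HOCl = 1 / (1 + 4.571) = 0.1795.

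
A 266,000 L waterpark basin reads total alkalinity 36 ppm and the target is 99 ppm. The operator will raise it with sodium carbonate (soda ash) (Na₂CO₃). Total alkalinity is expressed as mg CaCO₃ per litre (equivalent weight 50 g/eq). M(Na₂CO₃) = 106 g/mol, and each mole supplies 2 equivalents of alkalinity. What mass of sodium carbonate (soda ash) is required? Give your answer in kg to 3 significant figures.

17.8 kg

Alkalinity to add: (99 − 36) = 63 mg/L as CaCO₃ × 266,000 L = 16,760 g as CaCO₃.
Equivalents: 16,760 g ÷ 50 g/eq = 335.2 eq.
Each mole of Na₂CO₃ supplies 2 eq, so 335.2 / 2 = 167.6 mol.
Mass: 167.6 mol × 106 g/mol = 17,760 g.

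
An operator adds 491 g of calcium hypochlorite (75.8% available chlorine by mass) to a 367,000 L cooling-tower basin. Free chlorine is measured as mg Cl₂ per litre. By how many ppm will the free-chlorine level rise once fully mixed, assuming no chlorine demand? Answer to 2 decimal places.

Available chlorine delivered: 491 g × 0.758 = 372.2 g as Cl₂.
Concentration rise: 372.2 g / 367,000 L = 1.014 mg/L = 1.01 ppm.

1.01 ppm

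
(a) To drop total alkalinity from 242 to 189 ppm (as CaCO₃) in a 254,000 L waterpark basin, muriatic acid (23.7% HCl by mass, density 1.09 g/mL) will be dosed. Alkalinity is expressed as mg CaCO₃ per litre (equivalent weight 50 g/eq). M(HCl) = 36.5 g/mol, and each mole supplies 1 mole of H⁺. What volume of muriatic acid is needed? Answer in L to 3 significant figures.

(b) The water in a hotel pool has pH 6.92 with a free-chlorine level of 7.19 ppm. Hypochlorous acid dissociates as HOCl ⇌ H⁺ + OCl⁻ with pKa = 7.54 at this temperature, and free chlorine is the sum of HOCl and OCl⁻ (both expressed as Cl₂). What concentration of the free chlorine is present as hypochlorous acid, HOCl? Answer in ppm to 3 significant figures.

(a) Alkalinity to neutralize: (242 − 189) = 53 mg/L as CaCO₃ × 254,000 L = 13,460 g as CaCO₃.
(a) Equivalents of H⁺ required: 13,460 ÷ 50 g/eq = 269.2 eq = 269.2 mol HCl.
(a) Mass of HCl: 269.2 × 36.5 = 9827 g.
(a) Mass of 23.7% solution: 9827 / 0.237 = 41,470 g.
(a) Volume: 41,470 g ÷ 1.09 g/mL = 38,040 mL.

(b) [OCl⁻]/[HOCl] = 10^(pH − pKa) = 10^(6.92 − 7.54) = 10^-0.62 = 0.2399.
(b) Fraction as HOCl = 1 / (1 + 0.2399) = 0.8065.
(b) HOCl = 0.8065 × 7.19 ppm = 5.799 ppm.

(a) 38.0 L; (b) 5.80 ppm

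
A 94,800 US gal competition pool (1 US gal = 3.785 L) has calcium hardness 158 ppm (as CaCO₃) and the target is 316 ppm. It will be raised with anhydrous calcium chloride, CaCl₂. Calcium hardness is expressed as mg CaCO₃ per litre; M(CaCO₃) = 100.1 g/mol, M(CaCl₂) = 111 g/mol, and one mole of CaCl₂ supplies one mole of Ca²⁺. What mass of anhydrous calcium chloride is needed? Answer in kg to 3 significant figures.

Volume: 94,800 US gal × 3.785 L/gal = 358,818 L.
Hardness to add: (316 − 158) = 158 mg/L as CaCO₃ × 358,818 L = 56,690 g as CaCO₃.
Moles of Ca²⁺ (1 mol Ca²⁺ ≡ 1 mol CaCO₃): 56,690 / 100.1 g/mol = 566.4 mol.
Mass of CaCl₂: 566.4 × 111 = 62,870 g.

62.9 kg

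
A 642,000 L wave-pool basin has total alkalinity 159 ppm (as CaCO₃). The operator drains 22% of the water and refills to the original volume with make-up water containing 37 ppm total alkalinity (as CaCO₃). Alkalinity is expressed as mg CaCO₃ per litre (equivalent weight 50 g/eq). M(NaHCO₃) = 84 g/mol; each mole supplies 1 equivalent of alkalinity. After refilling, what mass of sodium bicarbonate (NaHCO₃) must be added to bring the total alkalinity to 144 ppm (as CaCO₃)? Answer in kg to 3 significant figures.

12.8 kg

After draining 22% and refilling: 159 × 0.78 + 37 × 0.22 = 132.16 ppm.
Deficit to target: 144 − 132.16 = 11.84 mg/L.
As CaCO₃: 11.84 mg/L × 642,000 L = 7601 g; ÷ 50 g/eq ÷ 1 = 152 mol NaHCO₃.
Mass: 152 × 84 = 12,770 g.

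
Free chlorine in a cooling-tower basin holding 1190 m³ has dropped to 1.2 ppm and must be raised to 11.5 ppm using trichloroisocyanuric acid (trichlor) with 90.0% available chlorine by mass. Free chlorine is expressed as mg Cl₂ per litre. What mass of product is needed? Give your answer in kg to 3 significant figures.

13.6 kg

Volume: 1190 m³ = 1,190,000 L.
Chlorine deficit: 11.5 − 1.2 = 10.3 ppm = 10.3 mg/L as Cl₂.
Cl₂ equivalent needed: 10.3 mg/L × 1,190,000 L = 12,260,000 mg = 12,260 g.
Product at 90.0% available chlorine: 12,260 / 0.9 = 13,620 g.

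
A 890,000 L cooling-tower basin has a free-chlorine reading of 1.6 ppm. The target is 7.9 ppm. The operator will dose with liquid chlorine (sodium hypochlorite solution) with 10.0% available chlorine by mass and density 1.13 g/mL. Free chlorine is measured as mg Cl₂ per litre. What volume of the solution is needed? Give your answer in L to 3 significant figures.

49.6 L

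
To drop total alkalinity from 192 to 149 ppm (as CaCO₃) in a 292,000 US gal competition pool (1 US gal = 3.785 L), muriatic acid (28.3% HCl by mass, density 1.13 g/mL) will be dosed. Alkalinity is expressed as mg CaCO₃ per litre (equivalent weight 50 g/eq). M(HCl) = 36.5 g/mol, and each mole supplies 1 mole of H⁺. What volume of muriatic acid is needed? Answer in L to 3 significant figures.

108 L

Volume: 292,000 US gal × 3.785 L/gal = 1,105,220 L.
Alkalinity to neutralize: (192 − 149) = 43 mg/L as CaCO₃ × 1,105,220 L = 47,520 g as CaCO₃.
Equivalents of H⁺ required: 47,520 ÷ 50 g/eq = 950.5 eq = 950.5 mol HCl.
Mass of HCl: 950.5 × 36.5 = 34,690 g.
Mass of 28.3% solution: 34,690 / 0.283 = 122,600 g.
Volume: 122,600 g ÷ 1.13 g/mL = 108,500 mL.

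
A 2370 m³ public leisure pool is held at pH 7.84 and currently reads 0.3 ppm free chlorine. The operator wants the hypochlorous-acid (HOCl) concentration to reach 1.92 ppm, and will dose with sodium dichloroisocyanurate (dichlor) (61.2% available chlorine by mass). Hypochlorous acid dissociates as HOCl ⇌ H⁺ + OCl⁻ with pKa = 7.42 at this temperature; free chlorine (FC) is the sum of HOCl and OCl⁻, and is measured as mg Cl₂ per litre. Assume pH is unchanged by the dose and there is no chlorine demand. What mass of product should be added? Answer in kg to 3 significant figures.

Volume: 2370 m³ = 2,370,000 L.
[OCl⁻]/[HOCl] = 10^(pH − pKa) = 10^(7.84 − 7.42) = 2.63; fraction as HOCl = 1/(1 + 2.63) = 0.2755.
Free chlorine required for 1.92 ppm HOCl: 1.92 / 0.2755 = 6.97 ppm.
FC to add: 6.97 − 0.3 = 6.67 mg/L as Cl₂.
Cl₂ equivalent: 6.67 mg/L × 2,370,000 L = 15,810 g.
Product at 61.2% available Cl: 15,810 / 0.612 = 25,830 g.

25.8 kg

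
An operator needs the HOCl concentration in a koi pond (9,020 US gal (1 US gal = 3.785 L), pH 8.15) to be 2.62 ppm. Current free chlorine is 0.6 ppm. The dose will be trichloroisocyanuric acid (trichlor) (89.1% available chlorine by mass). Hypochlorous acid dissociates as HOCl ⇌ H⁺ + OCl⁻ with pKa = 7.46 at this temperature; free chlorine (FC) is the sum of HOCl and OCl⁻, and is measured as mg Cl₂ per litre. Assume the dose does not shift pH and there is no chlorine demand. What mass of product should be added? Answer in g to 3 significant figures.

Volume: 9,020 US gal × 3.785 L/gal = 34,141 L.
[OCl⁻]/[HOCl] = 10^(pH − pKa) = 10^(8.15 − 7.46) = 4.898; fraction as HOCl = 1/(1 + 4.898) = 0.1696.
Free chlorine required for 2.62 ppm HOCl: 2.62 / 0.1696 = 15.45 ppm.
FC to add: 15.45 − 0.6 = 14.85 mg/L as Cl₂.
Cl₂ equivalent: 14.85 mg/L × 34,141 L = 507.1 g.
Product at 89.1% available Cl: 507.1 / 0.891 = 569.1 g.

569 g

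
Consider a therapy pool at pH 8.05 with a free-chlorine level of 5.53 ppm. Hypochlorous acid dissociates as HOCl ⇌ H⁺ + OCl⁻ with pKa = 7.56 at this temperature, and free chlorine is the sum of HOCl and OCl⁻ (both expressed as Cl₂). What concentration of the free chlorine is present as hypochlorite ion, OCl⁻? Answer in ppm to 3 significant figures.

4.18 ppm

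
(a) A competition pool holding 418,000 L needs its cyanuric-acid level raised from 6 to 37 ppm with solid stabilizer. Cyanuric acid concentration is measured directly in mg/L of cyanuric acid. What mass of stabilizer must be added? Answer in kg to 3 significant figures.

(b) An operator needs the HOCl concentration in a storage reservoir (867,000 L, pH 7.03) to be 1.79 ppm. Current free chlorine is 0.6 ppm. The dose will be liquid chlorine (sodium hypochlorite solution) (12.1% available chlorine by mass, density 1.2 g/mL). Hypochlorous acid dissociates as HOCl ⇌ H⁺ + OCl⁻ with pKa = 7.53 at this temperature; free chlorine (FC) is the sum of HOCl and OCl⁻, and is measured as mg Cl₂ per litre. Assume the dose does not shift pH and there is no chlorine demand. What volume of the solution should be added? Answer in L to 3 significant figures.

(a) CYA to add: (37 − 6) = 31 mg/L × 418,000 L = 12,960 g cyanuric acid.

(b) [OCl⁻]/[HOCl] = 10^(pH − pKa) = 10^(7.03 − 7.53) = 0.3162; fraction as HOCl = 1/(1 + 0.3162) = 0.7597.
(b) Free chlorine required for 1.79 ppm HOCl: 1.79 / 0.7597 = 2.356 ppm.
(b) FC to add: 2.356 − 0.6 = 1.756 mg/L as Cl₂.
(b) Cl₂ equivalent: 1.756 mg/L × 867,000 L = 1522 g.
(b) Product at 12.1% available Cl: 1522 / 0.121 = 12,580 g.
(b) Volume: 12,580 g ÷ 1.2 g/mL = 10,490 mL.

(a) 13.0 kg; (b) 10.5 L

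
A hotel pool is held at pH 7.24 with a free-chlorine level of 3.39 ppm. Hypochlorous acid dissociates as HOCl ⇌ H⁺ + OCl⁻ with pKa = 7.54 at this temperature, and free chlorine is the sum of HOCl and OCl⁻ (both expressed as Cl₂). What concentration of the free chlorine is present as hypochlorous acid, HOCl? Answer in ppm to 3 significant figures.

2.26 ppm

[OCl⁻]/[HOCl] = 10^(pH − pKa) = 10^(7.24 − 7.54) = 10^-0.30 = 0.5012.
Fraction as HOCl = 1 / (1 + 0.5012) = 0.6661.
HOCl = 0.6661 × 3.39 ppm = 2.258 ppm.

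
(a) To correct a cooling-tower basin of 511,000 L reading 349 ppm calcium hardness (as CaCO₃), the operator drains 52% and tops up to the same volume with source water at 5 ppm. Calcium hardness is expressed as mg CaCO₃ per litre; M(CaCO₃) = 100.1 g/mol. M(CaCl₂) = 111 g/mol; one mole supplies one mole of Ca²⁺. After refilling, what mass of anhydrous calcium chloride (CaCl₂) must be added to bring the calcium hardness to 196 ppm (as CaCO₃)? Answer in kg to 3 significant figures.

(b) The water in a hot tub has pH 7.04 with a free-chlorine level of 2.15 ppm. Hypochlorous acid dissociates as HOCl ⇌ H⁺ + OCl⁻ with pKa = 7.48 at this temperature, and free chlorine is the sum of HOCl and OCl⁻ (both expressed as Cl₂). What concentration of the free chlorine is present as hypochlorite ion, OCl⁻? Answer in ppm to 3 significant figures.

(a) After draining 52% and refilling: 349 × 0.48 + 5 × 0.52 = 170.12 ppm.
(a) Deficit to target: 196 − 170.12 = 25.88 mg/L.
(a) As CaCO₃: 25.88 mg/L × 511,000 L = 13,220 g; ÷ 100.1 = 132.1 mol Ca²⁺.
(a) Mass: 132.1 × 111 = 14,660 g.

(b) [OCl⁻]/[HOCl] = 10^(pH − pKa) = 10^(7.04 − 7.48) = 10^-0.44 = 0.3631.
(b) Fraction as HOCl = 1 / (1 + 0.3631) = 0.7336.
(b) OCl⁻ = (1 − 0.7336) × 2.15 ppm = 0.5727 ppm.

(a) 14.7 kg; (b) 0.573 ppm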